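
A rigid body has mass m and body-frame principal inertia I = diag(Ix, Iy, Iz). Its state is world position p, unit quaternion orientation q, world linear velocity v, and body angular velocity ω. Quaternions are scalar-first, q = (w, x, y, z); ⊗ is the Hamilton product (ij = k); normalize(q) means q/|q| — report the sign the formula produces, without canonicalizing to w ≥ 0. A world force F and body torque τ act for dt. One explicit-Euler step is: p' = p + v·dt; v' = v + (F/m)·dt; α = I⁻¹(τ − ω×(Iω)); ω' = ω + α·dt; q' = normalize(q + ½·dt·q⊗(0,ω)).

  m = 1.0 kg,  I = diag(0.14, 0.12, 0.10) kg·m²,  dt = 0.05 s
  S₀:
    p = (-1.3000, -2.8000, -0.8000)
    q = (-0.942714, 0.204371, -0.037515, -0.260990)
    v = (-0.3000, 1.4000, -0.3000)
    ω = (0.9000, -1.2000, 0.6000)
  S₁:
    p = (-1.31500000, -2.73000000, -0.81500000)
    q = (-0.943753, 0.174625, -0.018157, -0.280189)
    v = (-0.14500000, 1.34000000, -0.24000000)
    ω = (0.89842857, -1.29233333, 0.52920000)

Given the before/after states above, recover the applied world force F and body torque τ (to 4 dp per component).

Δω = ω₁−ω₀ = (-0.00157143, -0.09233333, -0.07080000)
applied torque τ = (0.0100, -0.2000, -0.1200)
v₁ − v₀ = (0.15500000, -0.06000000, 0.06000000)
m·(v₁−v₀)/dt = (3.1000, -1.2000, 1.2000)

F = (3.1000, -1.2000, 1.2000)
τ = (0.0100, -0.2000, -0.1200)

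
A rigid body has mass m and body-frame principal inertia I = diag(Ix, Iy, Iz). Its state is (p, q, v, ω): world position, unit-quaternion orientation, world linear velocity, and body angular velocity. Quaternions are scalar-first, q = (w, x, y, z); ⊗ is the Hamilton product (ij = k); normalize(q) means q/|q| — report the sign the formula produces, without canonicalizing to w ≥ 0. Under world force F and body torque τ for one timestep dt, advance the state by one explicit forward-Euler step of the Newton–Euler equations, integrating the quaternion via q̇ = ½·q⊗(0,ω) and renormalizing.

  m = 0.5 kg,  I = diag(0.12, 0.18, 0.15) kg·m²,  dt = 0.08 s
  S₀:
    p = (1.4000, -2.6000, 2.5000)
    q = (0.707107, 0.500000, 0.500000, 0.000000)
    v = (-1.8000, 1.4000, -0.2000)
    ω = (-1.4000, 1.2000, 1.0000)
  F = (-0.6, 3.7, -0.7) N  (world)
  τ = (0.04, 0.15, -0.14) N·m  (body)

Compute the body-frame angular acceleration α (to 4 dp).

α = (0.6333, 0.6000, -0.2613)

ω×(Iω) gyroscopic = (-0.0360, 0.0420, -0.1008)
angular accel α = (0.6333, 0.6000, -0.2613)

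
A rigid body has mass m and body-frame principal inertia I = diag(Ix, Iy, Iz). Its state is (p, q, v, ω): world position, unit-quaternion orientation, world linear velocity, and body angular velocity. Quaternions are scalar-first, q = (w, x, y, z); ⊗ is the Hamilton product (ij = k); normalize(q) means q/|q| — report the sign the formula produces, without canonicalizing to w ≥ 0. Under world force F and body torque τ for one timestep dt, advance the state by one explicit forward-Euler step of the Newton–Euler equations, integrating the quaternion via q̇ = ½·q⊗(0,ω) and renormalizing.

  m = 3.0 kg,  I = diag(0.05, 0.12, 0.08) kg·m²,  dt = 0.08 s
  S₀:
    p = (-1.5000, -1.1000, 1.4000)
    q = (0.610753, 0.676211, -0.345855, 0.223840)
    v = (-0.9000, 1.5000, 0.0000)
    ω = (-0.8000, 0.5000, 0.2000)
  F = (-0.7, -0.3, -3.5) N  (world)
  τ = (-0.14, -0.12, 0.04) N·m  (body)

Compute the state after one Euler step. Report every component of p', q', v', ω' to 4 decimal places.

p' = (-1.5720, -0.9800, 1.4000)
q' = (0.6370, 0.6489, -0.3460, 0.2310)
v' = (-0.9187, 1.4920, -0.0933)
ω' = (-1.0176, 0.4168, 0.2680)

angular accel α = (-2.7200, -1.0400, 0.8500)
ω' = ω + α·dt = (-1.0176, 0.4168, 0.2680)
q⊗(0,ω) = (0.6691283, -0.6696934, -0.0089377, 0.1835721)
updated quaternion q' = (0.6370, 0.6489, -0.3460, 0.2310)
linear accel F/m = (-0.2333, -0.1000, -1.1667)
p + v·dt = (-1.5720, -0.9800, 1.4000)
v' = v + a·dt = (-0.9187, 1.4920, -0.0933)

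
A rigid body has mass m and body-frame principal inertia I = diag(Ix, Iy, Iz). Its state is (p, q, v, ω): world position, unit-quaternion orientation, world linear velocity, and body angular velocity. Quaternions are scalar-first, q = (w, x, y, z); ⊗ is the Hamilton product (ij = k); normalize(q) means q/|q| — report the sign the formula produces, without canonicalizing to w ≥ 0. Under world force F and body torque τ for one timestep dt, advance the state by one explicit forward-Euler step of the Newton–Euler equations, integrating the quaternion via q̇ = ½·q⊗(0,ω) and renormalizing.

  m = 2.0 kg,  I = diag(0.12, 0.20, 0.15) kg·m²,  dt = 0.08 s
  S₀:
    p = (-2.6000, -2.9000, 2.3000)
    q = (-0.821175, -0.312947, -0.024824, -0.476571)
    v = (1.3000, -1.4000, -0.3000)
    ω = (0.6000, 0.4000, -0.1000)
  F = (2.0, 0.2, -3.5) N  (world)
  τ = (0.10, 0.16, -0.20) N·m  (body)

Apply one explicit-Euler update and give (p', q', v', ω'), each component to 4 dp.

p' = (-2.4960, -3.0120, 2.2760)
q' = (-0.8148, -0.3248, -0.0506, -0.4775)
v' = (1.3800, -1.3920, -0.4400)
ω' = (0.6653, 0.4633, -0.2169)

p' = p + v·dt = (-2.4960, -3.0120, 2.2760)
v' = v + a·dt = (1.3800, -1.3920, -0.4400)
ω×(Iω) gyroscopic = (0.0020, 0.0018, 0.0192)
α = I⁻¹(τ − ω×Iω) = (0.8167, 0.7910, -1.4613)
new body rate ω' = (0.6653, 0.4633, -0.2169)
q⊗(0,ω) = (0.1500407, -0.2995942, -0.6457073, -0.0281669)
q + ½dt·q⊗(0,ω), renormalized = (-0.8148, -0.3248, -0.0506, -0.4775)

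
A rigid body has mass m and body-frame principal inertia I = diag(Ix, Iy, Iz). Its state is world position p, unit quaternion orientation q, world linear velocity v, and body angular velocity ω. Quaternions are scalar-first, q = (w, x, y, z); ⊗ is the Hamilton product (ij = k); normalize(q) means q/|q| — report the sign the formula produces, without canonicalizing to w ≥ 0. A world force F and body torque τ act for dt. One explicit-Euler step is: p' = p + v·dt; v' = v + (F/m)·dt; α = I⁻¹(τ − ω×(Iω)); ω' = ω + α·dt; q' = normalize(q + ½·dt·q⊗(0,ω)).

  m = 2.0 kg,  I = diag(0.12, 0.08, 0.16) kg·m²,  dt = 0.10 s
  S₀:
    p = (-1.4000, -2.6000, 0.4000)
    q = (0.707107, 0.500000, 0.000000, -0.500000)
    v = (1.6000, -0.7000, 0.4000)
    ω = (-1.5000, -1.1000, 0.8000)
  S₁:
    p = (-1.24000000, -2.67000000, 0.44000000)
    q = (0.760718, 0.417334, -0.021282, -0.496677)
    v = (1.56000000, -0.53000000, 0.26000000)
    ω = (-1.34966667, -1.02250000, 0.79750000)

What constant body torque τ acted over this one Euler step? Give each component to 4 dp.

Δω = ω₁−ω₀ = (0.15033333, 0.07750000, -0.00250000)
precession coupling = (-0.0704, 0.0480, -0.0660)
τ = I·(Δω/dt) + ω₀×(Iω₀) = (0.1100, 0.1100, -0.0700)

τ = (0.1100, 0.1100, -0.0700)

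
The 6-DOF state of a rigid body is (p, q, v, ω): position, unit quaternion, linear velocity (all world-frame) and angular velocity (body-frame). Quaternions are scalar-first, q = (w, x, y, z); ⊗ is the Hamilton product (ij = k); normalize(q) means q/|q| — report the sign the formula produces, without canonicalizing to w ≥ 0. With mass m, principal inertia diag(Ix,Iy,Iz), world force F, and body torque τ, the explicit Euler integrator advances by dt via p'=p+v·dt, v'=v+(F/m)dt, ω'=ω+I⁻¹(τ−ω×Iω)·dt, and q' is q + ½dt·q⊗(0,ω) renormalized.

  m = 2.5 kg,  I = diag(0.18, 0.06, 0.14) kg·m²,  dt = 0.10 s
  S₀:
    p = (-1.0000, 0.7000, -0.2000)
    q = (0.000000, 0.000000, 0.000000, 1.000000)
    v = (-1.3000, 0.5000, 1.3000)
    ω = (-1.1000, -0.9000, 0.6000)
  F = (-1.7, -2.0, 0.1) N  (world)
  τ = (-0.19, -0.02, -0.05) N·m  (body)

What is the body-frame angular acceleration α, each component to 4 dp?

ω×(Iω) gyroscopic = (-0.0432, -0.0264, -0.1188)
(τ − ω×Iω)/I = (-0.8156, 0.1067, 0.4914)

α = (-0.8156, 0.1067, 0.4914)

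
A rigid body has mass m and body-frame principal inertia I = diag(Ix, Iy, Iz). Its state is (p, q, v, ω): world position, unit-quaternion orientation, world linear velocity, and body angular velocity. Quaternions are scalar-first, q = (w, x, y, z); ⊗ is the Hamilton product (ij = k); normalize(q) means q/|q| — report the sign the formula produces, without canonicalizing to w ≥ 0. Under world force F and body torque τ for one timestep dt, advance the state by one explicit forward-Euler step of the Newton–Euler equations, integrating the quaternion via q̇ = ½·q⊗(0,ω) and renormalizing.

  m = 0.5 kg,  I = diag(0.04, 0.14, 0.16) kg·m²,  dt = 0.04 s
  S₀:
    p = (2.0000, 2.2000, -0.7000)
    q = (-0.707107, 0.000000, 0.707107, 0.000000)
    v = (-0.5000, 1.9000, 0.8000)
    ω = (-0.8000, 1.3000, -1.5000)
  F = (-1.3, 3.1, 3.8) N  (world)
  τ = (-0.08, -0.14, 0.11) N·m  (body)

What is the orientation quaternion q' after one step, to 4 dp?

q' = (-0.7248, -0.0099, 0.6881, 0.0325)

q⊗(0,ω) = (-0.9192391, -0.4949749, -0.9192391, 1.6263461)
q' = normalize(q + ½dt·q⊗(0,ω)) = (-0.7248, -0.0099, 0.6881, 0.0325)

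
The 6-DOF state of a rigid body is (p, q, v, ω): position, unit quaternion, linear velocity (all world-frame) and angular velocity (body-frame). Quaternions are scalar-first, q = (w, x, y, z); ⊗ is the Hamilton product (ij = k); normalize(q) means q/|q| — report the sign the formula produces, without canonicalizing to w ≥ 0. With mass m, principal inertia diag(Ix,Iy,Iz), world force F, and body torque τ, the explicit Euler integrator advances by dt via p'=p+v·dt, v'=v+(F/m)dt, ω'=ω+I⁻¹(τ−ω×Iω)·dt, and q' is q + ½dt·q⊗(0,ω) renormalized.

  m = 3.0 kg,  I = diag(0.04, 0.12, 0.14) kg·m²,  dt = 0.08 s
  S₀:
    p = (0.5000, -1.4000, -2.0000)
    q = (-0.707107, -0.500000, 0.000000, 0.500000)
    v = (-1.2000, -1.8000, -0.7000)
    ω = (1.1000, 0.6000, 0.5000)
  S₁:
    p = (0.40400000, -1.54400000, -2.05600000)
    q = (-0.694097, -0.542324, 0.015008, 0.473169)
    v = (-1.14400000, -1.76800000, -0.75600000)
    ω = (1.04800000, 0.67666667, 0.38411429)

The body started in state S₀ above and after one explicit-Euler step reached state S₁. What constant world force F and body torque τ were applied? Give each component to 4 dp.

F = (2.1000, 1.2000, -2.1000)
τ = (-0.0200, 0.0600, -0.1500)

Δv = v₁−v₀ = (0.05600000, 0.03200000, -0.05600000)
applied force F = (2.1000, 1.2000, -2.1000)
Δω = ω₁−ω₀ = (-0.05200000, 0.07666667, -0.11588571)
τ = I·(Δω/dt) + ω₀×(Iω₀) = (-0.0200, 0.0600, -0.1500)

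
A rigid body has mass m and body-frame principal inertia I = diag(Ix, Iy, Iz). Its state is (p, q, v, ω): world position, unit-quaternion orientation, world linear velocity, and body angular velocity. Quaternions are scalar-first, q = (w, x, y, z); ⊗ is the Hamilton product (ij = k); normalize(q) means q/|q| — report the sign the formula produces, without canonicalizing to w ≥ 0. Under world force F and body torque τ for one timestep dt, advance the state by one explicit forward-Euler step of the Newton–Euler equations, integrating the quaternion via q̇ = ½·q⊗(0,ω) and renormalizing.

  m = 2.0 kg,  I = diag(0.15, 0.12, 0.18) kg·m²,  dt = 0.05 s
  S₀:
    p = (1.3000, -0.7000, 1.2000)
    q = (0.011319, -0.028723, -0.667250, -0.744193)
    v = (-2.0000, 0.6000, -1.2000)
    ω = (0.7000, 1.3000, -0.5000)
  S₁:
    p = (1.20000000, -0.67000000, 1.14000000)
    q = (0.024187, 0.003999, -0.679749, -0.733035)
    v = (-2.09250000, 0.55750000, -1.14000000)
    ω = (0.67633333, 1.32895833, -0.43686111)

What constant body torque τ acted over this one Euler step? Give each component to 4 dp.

τ = (-0.1100, 0.0800, 0.2000)

ω₁ − ω₀ = (-0.02366667, 0.02895833, 0.06313889)
τ = I·(Δω/dt) + ω₀×(Iω₀) = (-0.1100, 0.0800, 0.2000)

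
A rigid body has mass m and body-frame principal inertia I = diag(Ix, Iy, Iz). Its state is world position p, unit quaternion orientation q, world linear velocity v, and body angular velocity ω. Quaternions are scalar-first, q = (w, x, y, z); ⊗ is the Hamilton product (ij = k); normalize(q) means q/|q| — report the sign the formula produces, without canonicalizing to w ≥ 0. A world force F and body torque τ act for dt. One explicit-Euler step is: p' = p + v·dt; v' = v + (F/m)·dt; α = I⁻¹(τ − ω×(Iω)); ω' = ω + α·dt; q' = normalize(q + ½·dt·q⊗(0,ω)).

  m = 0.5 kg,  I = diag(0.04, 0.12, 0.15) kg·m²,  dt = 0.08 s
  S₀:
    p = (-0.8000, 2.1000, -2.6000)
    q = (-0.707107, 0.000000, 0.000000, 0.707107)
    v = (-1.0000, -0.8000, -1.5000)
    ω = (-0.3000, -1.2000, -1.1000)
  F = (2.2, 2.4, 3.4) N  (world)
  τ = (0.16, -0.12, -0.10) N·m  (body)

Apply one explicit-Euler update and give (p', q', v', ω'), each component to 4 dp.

new position p' = (-0.8800, 2.0360, -2.7200)
new velocity v' = (-0.6480, -0.4160, -0.9560)
gyro term ω×Iω = (0.0396, -0.0363, 0.0288)
angular accel α = (3.0100, -0.6975, -0.8587)
ω + α·dt = (-0.0592, -1.2558, -1.1687)
q⊗(0,ω) = (0.7778177, 1.0606605, 0.6363963, 0.7778177)
q' = normalize(q + ½dt·q⊗(0,ω)) = (-0.6745, 0.0423, 0.0254, 0.7366)

p' = (-0.8800, 2.0360, -2.7200)
q' = (-0.6745, 0.0423, 0.0254, 0.7366)
v' = (-0.6480, -0.4160, -0.9560)
ω' = (-0.0592, -1.2558, -1.1687)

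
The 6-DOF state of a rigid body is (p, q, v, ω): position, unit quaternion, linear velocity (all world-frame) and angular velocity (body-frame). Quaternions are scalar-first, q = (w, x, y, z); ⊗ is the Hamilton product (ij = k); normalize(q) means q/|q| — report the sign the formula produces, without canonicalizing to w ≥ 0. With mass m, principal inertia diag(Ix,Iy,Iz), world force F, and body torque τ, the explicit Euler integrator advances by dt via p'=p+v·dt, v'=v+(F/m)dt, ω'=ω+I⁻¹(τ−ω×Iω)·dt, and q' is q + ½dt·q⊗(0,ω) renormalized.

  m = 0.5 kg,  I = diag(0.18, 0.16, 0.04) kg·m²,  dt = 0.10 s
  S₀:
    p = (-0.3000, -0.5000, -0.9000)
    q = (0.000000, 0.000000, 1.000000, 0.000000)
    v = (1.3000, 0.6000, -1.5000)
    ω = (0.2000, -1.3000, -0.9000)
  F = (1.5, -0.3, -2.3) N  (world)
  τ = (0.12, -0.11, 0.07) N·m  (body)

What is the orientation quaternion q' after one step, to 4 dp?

q⊗(0,ω) = (1.3000000, -0.9000000, 0.0000000, -0.2000000)
updated quaternion q' = (0.0648, -0.0449, 0.9968, -0.0100)

q' = (0.0648, -0.0449, 0.9968, -0.0100)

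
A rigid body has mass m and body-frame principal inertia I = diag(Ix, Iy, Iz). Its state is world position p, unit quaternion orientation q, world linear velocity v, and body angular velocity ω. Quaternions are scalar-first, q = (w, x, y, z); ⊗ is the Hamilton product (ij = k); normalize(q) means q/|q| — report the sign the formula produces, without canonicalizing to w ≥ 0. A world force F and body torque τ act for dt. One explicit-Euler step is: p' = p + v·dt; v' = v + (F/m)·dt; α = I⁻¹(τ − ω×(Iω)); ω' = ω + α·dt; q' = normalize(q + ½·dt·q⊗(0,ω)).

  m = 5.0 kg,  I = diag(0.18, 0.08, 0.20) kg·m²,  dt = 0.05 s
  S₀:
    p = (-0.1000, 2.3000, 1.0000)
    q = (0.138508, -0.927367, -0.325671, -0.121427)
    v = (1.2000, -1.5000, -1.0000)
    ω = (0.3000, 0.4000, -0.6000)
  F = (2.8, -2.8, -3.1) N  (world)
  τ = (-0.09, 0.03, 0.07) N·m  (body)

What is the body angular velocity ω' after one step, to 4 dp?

ω' = (0.2830, 0.4165, -0.5795)

gyro term ω×Iω = (-0.0288, 0.0036, -0.0120)
α = I⁻¹(τ − ω×Iω) = (-0.3400, 0.3300, 0.4100)
new body rate ω' = (0.2830, 0.4165, -0.5795)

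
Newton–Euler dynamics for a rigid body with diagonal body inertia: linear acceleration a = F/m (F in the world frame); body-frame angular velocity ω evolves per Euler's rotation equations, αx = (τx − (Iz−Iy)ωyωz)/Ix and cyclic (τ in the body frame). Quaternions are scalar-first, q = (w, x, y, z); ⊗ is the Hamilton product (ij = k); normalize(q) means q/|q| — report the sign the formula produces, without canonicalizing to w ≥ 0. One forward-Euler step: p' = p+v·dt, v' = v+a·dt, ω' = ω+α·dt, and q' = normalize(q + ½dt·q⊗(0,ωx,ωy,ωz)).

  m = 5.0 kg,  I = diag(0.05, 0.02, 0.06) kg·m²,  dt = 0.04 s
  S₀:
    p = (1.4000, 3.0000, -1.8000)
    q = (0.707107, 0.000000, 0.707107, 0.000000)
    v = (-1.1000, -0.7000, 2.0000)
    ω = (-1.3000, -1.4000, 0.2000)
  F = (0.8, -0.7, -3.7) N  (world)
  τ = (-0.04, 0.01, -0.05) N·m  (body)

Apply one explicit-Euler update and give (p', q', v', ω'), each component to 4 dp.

p' = (1.3560, 2.9720, -1.7200)
q' = (0.7264, -0.0155, 0.6868, 0.0212)
v' = (-1.0936, -0.7056, 1.9704)
ω' = (-1.3230, -1.3852, 0.2031)

precession coupling ω×(Iω) = (-0.0112, 0.0026, -0.0546)
(τ − ω×Iω)/I = (-0.5760, 0.3700, 0.0767)
new body rate ω' = (-1.3230, -1.3852, 0.2031)
2q̇ = q⊗(0,ω) = (0.9899498, -0.7778177, -0.9899498, 1.0606605)
q' = normalize(q + ½dt·q⊗(0,ω)) = (0.7264, -0.0155, 0.6868, 0.0212)
p + v·dt = (1.3560, 2.9720, -1.7200)
v + (F/m)dt = (-1.0936, -0.7056, 1.9704)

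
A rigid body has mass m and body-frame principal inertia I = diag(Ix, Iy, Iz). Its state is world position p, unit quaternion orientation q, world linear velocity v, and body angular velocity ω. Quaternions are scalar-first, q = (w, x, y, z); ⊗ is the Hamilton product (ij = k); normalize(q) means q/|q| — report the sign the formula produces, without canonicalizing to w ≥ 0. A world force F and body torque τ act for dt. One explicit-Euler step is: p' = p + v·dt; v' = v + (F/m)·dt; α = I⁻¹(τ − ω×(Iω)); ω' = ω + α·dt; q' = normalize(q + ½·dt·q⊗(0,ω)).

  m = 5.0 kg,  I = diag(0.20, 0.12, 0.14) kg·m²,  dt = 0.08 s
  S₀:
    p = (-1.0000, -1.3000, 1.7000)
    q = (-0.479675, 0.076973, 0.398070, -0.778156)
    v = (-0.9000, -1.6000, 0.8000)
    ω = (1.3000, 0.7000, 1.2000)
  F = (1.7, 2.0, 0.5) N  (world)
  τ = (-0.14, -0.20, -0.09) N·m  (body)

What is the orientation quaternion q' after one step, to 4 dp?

q' = (-0.4562, 0.0927, 0.3395, -0.8174)

2q̇ = q⊗(0,ω) = (0.5550733, 0.3988157, -1.4397429, -1.0392199)
updated quaternion q' = (-0.4562, 0.0927, 0.3395, -0.8174)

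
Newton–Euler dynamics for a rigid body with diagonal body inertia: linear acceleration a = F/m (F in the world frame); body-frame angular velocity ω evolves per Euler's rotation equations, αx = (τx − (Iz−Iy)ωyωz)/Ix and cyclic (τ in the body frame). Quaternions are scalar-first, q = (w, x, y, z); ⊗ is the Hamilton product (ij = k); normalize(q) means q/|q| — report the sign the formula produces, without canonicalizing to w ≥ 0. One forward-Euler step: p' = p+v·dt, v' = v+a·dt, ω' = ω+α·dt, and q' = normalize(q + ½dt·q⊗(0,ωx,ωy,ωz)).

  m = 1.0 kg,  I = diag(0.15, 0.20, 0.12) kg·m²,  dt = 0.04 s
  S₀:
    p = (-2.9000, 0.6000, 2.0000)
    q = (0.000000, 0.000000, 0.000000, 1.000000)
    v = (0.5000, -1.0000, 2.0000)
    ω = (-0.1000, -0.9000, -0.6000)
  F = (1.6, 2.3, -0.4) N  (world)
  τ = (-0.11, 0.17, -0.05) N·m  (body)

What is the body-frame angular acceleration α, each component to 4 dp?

α = (-0.4453, 0.8410, -0.4542)

gyro term ω×Iω = (-0.0432, 0.0018, 0.0045)
α = I⁻¹(τ − ω×Iω) = (-0.4453, 0.8410, -0.4542)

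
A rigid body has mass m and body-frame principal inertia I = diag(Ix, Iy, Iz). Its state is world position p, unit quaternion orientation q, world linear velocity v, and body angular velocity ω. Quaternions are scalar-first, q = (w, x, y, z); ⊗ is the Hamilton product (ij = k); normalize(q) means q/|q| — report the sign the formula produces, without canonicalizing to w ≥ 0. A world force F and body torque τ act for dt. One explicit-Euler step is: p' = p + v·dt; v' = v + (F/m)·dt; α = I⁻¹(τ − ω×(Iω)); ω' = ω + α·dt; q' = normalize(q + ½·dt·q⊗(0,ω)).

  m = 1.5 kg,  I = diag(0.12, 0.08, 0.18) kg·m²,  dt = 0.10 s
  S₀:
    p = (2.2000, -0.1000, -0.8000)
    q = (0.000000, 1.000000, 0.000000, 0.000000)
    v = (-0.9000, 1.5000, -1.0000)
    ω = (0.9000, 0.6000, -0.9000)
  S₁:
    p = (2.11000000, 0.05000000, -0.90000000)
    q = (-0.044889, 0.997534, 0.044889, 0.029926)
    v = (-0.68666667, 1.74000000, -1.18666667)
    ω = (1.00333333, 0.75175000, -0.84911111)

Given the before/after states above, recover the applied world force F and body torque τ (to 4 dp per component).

velocity change Δv = (0.21333333, 0.24000000, -0.18666667)
m·(v₁−v₀)/dt = (3.2000, 3.6000, -2.8000)
ω₁ − ω₀ = (0.10333333, 0.15175000, 0.05088889)
precession coupling = (-0.0540, 0.0486, -0.0216)
applied torque τ = (0.0700, 0.1700, 0.0700)

F = (3.2000, 3.6000, -2.8000)
τ = (0.0700, 0.1700, 0.0700)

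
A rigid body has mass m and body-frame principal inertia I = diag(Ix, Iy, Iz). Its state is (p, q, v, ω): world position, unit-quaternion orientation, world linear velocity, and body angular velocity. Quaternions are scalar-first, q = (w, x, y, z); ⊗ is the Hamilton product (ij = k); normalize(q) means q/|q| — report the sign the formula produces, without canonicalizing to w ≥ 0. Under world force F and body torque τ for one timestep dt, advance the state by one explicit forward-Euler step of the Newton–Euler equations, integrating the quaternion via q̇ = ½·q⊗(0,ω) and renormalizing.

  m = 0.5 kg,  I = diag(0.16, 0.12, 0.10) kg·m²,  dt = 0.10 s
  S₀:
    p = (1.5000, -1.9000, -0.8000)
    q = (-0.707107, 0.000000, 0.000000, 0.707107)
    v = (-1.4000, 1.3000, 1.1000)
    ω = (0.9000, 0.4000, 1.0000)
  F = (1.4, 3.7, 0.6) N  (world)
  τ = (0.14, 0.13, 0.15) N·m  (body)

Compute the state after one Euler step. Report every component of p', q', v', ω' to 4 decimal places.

ω×(Iω) gyroscopic = (-0.0080, 0.0540, -0.0144)
angular accel α = (0.9250, 0.6333, 1.6440)
ω' = ω + α·dt = (0.9925, 0.4633, 1.1644)
q⊗(0,ω) = (-0.7071070, -0.9192391, 0.3535535, -0.7071070)
q + ½dt·q⊗(0,ω), renormalized = (-0.7406, -0.0458, 0.0176, 0.6701)
p + v·dt = (1.3600, -1.7700, -0.6900)
v' = v + a·dt = (-1.1200, 2.0400, 1.2200)

p' = (1.3600, -1.7700, -0.6900)
q' = (-0.7406, -0.0458, 0.0176, 0.6701)
v' = (-1.1200, 2.0400, 1.2200)
ω' = (0.9925, 0.4633, 1.1644)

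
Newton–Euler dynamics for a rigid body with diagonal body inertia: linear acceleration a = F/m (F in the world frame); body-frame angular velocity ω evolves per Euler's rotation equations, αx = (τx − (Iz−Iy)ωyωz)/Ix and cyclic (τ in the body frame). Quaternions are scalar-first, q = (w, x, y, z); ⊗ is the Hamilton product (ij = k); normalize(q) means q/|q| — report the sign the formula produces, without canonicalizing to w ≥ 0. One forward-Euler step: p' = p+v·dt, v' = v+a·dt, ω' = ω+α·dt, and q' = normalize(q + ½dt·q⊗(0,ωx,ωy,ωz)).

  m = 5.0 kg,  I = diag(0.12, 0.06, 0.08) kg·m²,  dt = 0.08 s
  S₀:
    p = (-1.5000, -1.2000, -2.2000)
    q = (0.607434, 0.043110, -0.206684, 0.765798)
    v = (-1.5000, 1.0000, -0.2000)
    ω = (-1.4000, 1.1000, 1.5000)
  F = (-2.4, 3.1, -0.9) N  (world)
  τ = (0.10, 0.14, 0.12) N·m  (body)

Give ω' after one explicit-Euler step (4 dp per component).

precession coupling ω×(Iω) = (0.0330, -0.0840, 0.0924)
(τ − ω×Iω)/I = (0.5583, 3.7333, 0.3450)
ω' = ω + α·dt = (-1.3553, 1.3987, 1.5276)

ω' = (-1.3553, 1.3987, 1.5276)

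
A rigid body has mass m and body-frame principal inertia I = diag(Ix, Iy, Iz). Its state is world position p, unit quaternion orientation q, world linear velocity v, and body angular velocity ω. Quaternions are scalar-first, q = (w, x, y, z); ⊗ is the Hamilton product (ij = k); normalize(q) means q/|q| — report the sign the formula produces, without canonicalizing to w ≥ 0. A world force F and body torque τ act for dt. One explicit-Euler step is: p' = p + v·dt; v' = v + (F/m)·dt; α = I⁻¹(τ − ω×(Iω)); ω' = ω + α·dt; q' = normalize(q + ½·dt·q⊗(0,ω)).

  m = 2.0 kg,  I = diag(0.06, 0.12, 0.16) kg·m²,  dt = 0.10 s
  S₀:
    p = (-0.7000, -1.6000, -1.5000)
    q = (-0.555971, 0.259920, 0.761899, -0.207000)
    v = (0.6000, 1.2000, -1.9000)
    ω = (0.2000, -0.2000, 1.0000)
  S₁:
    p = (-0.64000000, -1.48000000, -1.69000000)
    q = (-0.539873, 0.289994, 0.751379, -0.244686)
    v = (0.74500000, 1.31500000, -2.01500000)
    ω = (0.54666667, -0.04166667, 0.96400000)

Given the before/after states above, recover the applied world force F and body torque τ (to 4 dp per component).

rate change Δω = (0.34666667, 0.15833333, -0.03600000)
precession coupling = (-0.0080, -0.0200, -0.0024)
I·α + gyro = (0.2000, 0.1700, -0.0600)
Δv = v₁−v₀ = (0.14500000, 0.11500000, -0.11500000)
applied force F = (2.9000, 2.3000, -2.3000)

F = (2.9000, 2.3000, -2.3000)
τ = (0.2000, 0.1700, -0.0600)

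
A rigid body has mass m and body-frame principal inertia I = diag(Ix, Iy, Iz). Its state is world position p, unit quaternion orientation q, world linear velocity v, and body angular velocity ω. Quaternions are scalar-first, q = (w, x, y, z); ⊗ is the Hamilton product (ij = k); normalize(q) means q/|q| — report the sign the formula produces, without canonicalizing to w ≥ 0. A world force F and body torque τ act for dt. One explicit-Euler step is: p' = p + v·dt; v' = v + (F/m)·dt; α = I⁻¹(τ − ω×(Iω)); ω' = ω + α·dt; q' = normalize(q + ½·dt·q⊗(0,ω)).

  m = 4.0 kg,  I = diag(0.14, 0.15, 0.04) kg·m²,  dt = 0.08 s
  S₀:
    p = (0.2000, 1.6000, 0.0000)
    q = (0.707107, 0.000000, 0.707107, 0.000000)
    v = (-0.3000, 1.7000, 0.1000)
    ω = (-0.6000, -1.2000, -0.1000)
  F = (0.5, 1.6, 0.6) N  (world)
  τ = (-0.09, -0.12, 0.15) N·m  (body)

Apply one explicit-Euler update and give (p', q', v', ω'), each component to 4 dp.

p + v·dt = (0.1760, 1.7360, 0.0080)
v + (F/m)dt = (-0.2900, 1.7320, 0.1120)
precession coupling ω×(Iω) = (-0.0132, 0.0060, 0.0072)
α = I⁻¹(τ − ω×Iω) = (-0.5486, -0.8400, 3.5700)
new body rate ω' = (-0.6439, -1.2672, 0.1856)
2q̇ = q⊗(0,ω) = (0.8485284, -0.4949749, -0.8485284, 0.3535535)
q + ½dt·q⊗(0,ω), renormalized = (0.7400, -0.0198, 0.6722, 0.0141)

p' = (0.1760, 1.7360, 0.0080)
q' = (0.7400, -0.0198, 0.6722, 0.0141)
v' = (-0.2900, 1.7320, 0.1120)
ω' = (-0.6439, -1.2672, 0.1856)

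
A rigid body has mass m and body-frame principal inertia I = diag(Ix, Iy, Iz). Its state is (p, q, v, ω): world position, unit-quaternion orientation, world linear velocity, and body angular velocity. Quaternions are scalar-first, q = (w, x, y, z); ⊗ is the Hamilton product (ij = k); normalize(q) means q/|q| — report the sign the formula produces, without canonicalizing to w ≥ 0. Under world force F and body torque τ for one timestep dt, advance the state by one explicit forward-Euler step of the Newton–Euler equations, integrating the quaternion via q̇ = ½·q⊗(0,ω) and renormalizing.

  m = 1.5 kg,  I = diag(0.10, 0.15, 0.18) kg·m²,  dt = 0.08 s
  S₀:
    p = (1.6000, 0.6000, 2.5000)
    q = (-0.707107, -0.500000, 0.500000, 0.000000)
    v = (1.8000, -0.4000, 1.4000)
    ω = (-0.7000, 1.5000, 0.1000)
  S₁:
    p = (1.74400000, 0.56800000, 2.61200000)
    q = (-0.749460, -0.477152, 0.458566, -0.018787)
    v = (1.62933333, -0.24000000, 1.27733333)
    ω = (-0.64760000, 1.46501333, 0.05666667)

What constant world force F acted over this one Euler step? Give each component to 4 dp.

F = (-3.2000, 3.0000, -2.3000)

velocity change Δv = (-0.17066667, 0.16000000, -0.12266667)
F = m·Δv/dt = (-3.2000, 3.0000, -2.3000)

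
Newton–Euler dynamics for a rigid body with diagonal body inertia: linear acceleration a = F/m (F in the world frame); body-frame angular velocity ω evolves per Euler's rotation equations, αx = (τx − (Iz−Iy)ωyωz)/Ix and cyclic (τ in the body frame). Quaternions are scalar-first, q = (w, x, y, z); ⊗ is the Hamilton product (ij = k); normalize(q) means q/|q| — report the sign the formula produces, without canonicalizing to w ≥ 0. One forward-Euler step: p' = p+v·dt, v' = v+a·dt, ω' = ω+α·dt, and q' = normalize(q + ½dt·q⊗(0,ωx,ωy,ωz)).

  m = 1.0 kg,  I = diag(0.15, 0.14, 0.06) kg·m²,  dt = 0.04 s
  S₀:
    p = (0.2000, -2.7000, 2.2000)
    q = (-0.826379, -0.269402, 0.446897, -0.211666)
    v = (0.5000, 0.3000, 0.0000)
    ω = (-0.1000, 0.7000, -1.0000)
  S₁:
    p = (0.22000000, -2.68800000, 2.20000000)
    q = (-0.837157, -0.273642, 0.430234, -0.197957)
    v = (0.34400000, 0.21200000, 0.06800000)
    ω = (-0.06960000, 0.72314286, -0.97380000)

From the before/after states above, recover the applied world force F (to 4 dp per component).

Δv = v₁−v₀ = (-0.15600000, -0.08800000, 0.06800000)
F = m·Δv/dt = (-3.9000, -2.2000, 1.7000)

F = (-3.9000, -2.2000, 1.7000)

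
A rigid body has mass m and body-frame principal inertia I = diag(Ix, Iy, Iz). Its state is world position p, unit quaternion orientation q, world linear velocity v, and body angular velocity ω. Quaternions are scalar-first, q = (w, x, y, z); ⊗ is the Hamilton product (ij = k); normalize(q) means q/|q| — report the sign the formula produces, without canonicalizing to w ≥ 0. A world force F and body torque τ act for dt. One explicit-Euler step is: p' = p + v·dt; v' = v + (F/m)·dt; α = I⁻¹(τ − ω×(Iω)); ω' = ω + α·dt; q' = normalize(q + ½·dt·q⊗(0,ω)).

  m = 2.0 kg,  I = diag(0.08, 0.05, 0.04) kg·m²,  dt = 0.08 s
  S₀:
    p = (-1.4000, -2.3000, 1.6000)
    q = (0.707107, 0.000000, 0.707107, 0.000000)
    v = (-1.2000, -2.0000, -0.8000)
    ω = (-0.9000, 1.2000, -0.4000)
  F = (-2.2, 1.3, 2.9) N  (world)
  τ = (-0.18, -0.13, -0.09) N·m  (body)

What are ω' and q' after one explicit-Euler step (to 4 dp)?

angular accel α = (-2.3100, -2.8880, -3.0600)
ω' = ω + α·dt = (-1.0848, 0.9690, -0.6448)
Hamilton product q⊗(0,ω) = (-0.8485284, -0.9192391, 0.8485284, 0.3535535)
q' = normalize(q + ½dt·q⊗(0,ω)) = (0.6719, -0.0367, 0.7396, 0.0141)

ω' = (-1.0848, 0.9690, -0.6448)
q' = (0.6719, -0.0367, 0.7396, 0.0141)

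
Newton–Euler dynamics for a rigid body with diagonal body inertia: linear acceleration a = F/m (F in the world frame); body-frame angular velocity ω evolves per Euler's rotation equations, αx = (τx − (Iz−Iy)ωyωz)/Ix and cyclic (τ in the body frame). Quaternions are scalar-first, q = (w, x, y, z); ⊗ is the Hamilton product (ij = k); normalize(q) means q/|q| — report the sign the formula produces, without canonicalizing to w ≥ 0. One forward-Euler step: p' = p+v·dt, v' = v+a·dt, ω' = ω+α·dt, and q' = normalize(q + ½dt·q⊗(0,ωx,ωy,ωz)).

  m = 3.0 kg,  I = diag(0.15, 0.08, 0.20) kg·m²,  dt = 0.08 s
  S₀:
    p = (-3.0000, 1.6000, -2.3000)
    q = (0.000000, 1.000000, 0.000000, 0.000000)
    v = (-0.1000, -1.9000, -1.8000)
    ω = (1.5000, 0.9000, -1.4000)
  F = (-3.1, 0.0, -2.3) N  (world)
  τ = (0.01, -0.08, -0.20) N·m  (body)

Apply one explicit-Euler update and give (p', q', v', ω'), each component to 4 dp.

p' = (-3.0080, 1.4480, -2.4440)
q' = (-0.0598, 0.9960, 0.0558, 0.0359)
v' = (-0.1827, -1.9000, -1.8613)
ω' = (1.5860, 0.7150, -1.4422)

p + v·dt = (-3.0080, 1.4480, -2.4440)
new velocity v' = (-0.1827, -1.9000, -1.8613)
α = I⁻¹(τ − ω×Iω) = (1.0747, -2.3125, -0.5275)
new body rate ω' = (1.5860, 0.7150, -1.4422)
Hamilton product q⊗(0,ω) = (-1.5000000, 0.0000000, 1.4000000, 0.9000000)
updated quaternion q' = (-0.0598, 0.9960, 0.0558, 0.0359)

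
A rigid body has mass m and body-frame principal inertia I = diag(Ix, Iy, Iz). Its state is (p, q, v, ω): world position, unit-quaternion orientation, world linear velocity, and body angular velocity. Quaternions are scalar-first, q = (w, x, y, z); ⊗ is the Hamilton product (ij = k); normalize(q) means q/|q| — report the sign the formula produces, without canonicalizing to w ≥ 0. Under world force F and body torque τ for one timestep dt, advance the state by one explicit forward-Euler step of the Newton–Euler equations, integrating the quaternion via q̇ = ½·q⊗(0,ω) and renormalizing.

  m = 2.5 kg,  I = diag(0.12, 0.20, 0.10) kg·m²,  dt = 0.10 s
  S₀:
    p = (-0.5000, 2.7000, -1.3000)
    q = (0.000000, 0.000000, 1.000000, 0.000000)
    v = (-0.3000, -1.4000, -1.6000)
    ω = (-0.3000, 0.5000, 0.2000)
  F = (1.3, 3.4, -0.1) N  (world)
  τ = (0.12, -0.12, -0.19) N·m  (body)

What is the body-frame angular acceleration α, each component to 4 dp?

ω×(Iω) gyroscopic = (-0.0100, -0.0012, -0.0120)
(τ − ω×Iω)/I = (1.0833, -0.5940, -1.7800)

α = (1.0833, -0.5940, -1.7800)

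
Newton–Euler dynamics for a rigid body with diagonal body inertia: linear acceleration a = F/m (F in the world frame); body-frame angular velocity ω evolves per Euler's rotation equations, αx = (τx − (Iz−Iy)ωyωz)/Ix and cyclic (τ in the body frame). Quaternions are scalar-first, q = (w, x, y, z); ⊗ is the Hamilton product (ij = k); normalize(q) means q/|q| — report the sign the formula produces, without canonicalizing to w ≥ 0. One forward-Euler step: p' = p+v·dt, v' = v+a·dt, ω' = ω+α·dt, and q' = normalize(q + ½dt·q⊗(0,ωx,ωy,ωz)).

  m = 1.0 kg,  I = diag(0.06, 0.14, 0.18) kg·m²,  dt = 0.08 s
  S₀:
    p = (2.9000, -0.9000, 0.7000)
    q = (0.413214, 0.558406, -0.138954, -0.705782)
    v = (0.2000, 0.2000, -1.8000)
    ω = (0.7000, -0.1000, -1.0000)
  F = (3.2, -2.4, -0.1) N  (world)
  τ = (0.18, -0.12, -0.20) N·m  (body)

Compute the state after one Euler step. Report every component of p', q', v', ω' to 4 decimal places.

p' = (2.9160, -0.8840, 0.5560)
q' = (0.3683, 0.5720, -0.1379, -0.7198)
v' = (0.4560, 0.0080, -1.8080)
ω' = (0.9347, -0.2166, -1.0864)

p + v·dt = (2.9160, -0.8840, 0.5560)
v + (F/m)dt = (0.4560, 0.0080, -1.8080)
angular accel α = (2.9333, -1.4571, -1.0800)
ω' = ω + α·dt = (0.9347, -0.2166, -1.0864)
q⊗(0,ω) = (-1.1105616, 0.3576256, 0.0230372, -0.3717868)
updated quaternion q' = (0.3683, 0.5720, -0.1379, -0.7198)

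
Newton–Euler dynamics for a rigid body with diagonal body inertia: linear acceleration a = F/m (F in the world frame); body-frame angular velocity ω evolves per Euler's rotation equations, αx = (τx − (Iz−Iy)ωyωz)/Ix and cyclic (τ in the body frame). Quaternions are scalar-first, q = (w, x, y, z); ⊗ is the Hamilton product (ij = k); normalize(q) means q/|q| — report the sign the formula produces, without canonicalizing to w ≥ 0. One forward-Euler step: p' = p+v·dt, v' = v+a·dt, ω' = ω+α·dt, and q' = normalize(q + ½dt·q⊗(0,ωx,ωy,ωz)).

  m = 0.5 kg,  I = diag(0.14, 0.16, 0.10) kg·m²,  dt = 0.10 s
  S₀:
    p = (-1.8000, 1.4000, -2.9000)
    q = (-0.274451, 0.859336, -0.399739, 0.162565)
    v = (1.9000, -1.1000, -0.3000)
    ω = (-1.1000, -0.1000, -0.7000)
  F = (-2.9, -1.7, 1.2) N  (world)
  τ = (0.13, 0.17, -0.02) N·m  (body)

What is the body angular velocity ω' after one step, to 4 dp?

precession coupling ω×(Iω) = (-0.0042, 0.0308, 0.0022)
(τ − ω×Iω)/I = (0.9586, 0.8700, -0.2220)
ω' = ω + α·dt = (-1.0041, -0.0130, -0.7222)

ω' = (-1.0041, -0.0130, -0.7222)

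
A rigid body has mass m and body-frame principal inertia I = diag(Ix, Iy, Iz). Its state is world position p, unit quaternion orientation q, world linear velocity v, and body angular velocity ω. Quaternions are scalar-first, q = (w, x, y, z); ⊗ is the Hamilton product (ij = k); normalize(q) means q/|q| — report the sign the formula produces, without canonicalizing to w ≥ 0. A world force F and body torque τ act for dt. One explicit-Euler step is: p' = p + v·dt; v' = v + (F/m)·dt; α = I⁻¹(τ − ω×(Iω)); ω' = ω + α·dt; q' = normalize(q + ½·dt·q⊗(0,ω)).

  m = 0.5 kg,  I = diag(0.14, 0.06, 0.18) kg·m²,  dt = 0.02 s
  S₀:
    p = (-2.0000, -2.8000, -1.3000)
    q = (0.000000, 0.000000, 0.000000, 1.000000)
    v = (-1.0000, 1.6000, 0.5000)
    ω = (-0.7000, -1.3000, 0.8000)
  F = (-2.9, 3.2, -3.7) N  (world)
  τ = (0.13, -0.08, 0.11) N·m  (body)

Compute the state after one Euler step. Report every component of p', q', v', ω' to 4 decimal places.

precession coupling ω×(Iω) = (-0.1248, 0.0224, -0.0728)
α = I⁻¹(τ − ω×Iω) = (1.8200, -1.7067, 1.0156)
ω + α·dt = (-0.6636, -1.3341, 0.8203)
q⊗(0,ω) = (-0.8000000, 1.3000000, -0.7000000, 0.0000000)
updated quaternion q' = (-0.0080, 0.0130, -0.0070, 0.9999)
a = F/m = (-5.8000, 6.4000, -7.4000)
p + v·dt = (-2.0200, -2.7680, -1.2900)
v + (F/m)dt = (-1.1160, 1.7280, 0.3520)

p' = (-2.0200, -2.7680, -1.2900)
q' = (-0.0080, 0.0130, -0.0070, 0.9999)
v' = (-1.1160, 1.7280, 0.3520)
ω' = (-0.6636, -1.3341, 0.8203)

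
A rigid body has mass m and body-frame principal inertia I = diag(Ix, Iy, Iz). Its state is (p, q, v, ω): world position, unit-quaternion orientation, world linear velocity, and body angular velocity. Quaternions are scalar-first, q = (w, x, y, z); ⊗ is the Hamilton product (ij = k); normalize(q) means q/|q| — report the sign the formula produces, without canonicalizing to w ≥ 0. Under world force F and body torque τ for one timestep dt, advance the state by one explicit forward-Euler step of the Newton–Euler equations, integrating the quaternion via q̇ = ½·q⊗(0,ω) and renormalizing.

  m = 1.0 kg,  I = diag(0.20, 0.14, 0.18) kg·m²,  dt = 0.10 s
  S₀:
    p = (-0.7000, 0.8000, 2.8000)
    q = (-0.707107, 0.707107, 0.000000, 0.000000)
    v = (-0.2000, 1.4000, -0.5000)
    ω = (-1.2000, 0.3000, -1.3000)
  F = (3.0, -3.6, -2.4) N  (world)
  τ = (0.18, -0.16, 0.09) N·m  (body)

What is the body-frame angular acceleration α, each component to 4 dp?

α = (0.9780, -1.3657, 0.3800)

ω×(Iω) gyroscopic = (-0.0156, 0.0312, 0.0216)
angular accel α = (0.9780, -1.3657, 0.3800)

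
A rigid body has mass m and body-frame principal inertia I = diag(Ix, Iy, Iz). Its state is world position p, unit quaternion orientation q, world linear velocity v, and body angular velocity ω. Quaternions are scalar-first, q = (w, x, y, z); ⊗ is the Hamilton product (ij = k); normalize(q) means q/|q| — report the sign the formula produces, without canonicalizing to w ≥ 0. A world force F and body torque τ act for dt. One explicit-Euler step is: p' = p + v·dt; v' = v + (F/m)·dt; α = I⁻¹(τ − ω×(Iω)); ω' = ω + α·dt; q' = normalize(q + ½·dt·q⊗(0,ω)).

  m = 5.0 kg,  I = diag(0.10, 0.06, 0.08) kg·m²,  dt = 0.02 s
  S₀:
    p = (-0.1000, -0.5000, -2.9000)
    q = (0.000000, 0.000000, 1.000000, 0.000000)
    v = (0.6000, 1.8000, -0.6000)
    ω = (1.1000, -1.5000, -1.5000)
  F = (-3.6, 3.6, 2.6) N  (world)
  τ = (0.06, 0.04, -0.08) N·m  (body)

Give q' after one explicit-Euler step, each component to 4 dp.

Hamilton product q⊗(0,ω) = (1.5000000, -1.5000000, 0.0000000, -1.1000000)
q' = normalize(q + ½dt·q⊗(0,ω)) = (0.0150, -0.0150, 0.9997, -0.0110)

q' = (0.0150, -0.0150, 0.9997, -0.0110)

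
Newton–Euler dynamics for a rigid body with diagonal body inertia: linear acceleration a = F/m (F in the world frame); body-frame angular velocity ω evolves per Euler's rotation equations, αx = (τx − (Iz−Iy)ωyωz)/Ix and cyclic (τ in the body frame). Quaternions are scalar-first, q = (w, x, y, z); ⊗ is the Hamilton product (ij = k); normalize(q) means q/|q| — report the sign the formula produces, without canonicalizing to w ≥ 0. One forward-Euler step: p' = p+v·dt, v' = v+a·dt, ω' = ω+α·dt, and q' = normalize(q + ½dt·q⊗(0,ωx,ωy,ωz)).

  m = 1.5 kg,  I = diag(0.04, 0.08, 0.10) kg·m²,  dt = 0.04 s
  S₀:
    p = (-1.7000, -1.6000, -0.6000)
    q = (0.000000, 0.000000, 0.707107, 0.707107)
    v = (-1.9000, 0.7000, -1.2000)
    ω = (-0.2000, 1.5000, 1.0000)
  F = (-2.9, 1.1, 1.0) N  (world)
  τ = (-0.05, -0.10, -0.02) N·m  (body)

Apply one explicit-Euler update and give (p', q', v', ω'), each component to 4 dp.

p' = (-1.7760, -1.5720, -0.6480)
q' = (-0.0353, -0.0071, 0.7038, 0.7095)
v' = (-1.9773, 0.7293, -1.1733)
ω' = (-0.2800, 1.4440, 0.9968)

a = (-1.9333, 0.7333, 0.6667)
p + v·dt = (-1.7760, -1.5720, -0.6480)
v' = v + a·dt = (-1.9773, 0.7293, -1.1733)
precession coupling ω×(Iω) = (0.0300, 0.0120, -0.0120)
angular accel α = (-2.0000, -1.4000, -0.0800)
ω + α·dt = (-0.2800, 1.4440, 0.9968)
q⊗(0,ω) = (-1.7677675, -0.3535535, -0.1414214, 0.1414214)
updated quaternion q' = (-0.0353, -0.0071, 0.7038, 0.7095)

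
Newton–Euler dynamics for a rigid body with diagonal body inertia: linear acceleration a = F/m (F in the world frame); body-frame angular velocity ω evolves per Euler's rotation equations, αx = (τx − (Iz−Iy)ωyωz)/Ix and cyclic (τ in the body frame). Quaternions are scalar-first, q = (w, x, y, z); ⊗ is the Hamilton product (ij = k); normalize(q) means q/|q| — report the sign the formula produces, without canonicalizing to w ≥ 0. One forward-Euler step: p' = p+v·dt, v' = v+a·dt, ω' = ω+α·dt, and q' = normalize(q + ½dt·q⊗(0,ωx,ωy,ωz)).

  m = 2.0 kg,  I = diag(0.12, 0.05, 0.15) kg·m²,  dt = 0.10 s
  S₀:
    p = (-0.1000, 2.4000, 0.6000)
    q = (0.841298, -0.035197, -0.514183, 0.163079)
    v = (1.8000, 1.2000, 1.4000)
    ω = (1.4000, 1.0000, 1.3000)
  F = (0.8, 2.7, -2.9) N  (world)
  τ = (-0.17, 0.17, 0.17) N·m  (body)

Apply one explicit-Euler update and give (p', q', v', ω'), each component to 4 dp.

a = (0.4000, 1.3500, -1.4500)
p' = p + v·dt = (0.0800, 2.5200, 0.7400)
new velocity v' = (1.8400, 1.3350, 1.2550)
ω×(Iω) gyroscopic = (0.1300, -0.0546, -0.0980)
angular accel α = (-2.5000, 4.4920, 1.7867)
new body rate ω' = (1.1500, 1.4492, 1.4787)
Hamilton product q⊗(0,ω) = (0.3514561, 0.3463003, 1.1153647, 1.7783466)
q + ½dt·q⊗(0,ω), renormalized = (0.8539, -0.0178, -0.4558, 0.2505)

p' = (0.0800, 2.5200, 0.7400)
q' = (0.8539, -0.0178, -0.4558, 0.2505)
v' = (1.8400, 1.3350, 1.2550)
ω' = (1.1500, 1.4492, 1.4787)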